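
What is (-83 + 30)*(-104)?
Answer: 5512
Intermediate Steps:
(-83 + 30)*(-104) = -53*(-104) = 5512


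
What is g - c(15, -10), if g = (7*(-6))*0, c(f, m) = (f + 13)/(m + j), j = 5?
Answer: 28/5 ≈ 5.6000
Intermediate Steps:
c(f, m) = (13 + f)/(5 + m) (c(f, m) = (f + 13)/(m + 5) = (13 + f)/(5 + m))
g = 0 (g = -42*0 = 0)
g - c(15, -10) = 0 - (13 + 15)/(5 - 10) = 0 - 28/(-5) = 0 - (-1)*28/5 = 0 - 1*(-28/5) = 0 + 28/5 = 28/5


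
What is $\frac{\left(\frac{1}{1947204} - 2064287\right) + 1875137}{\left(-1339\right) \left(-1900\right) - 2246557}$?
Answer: $- \frac{368313636599}{579376919772} \approx -0.63571$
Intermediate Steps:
$\frac{\left(\frac{1}{1947204} - 2064287\right) + 1875137}{\left(-1339\right) \left(-1900\right) - 2246557} = \frac{\left(\frac{1}{1947204} - 2064287\right) + 1875137}{2544100 - 2246557} = \frac{- \frac{4019587903547}{1947204} + 1875137}{297543} = \left(- \frac{368313636599}{1947204}\right) \frac{1}{297543} = - \frac{368313636599}{579376919772}$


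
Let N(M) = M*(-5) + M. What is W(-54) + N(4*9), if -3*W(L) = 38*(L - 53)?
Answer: 3634/3 ≈ 1211.3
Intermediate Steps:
W(L) = 2014/3 - 38*L/3 (W(L) = -38*(L - 53)/3 = -38*(-53 + L)/3 = -(-2014 + 38*L)/3 = 2014/3 - 38*L/3)
N(M) = -4*M (N(M) = -5*M + M = -4*M)
W(-54) + N(4*9) = (2014/3 - 38/3*(-54)) - 16*9 = (2014/3 + 684) - 4*36 = 4066/3 - 144 = 3634/3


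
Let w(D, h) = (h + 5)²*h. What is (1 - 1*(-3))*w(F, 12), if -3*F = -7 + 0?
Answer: 13872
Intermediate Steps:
F = 7/3 (F = -(-7 + 0)/3 = -⅓*(-7) = 7/3 ≈ 2.3333)
w(D, h) = h*(5 + h)² (w(D, h) = (5 + h)²*h = h*(5 + h)²)
(1 - 1*(-3))*w(F, 12) = (1 - 1*(-3))*(12*(5 + 12)²) = (1 + 3)*(12*17²) = 4*(12*289) = 4*3468 = 13872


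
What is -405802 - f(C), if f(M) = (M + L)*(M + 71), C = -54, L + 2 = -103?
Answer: -403099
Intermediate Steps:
L = -105 (L = -2 - 103 = -105)
f(M) = (-105 + M)*(71 + M) (f(M) = (M - 105)*(M + 71) = (-105 + M)*(71 + M))
-405802 - f(C) = -405802 - (-7455 + (-54)**2 - 34*(-54)) = -405802 - (-7455 + 2916 + 1836) = -405802 - 1*(-2703) = -405802 + 2703 = -403099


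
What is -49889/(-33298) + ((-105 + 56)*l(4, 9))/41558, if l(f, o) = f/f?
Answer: 517913865/345949571 ≈ 1.4971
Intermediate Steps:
l(f, o) = 1
-49889/(-33298) + ((-105 + 56)*l(4, 9))/41558 = -49889/(-33298) + ((-105 + 56)*1)/41558 = -49889*(-1/33298) - 49*1*(1/41558) = 49889/33298 - 49*1/41558 = 49889/33298 - 49/41558 = 517913865/345949571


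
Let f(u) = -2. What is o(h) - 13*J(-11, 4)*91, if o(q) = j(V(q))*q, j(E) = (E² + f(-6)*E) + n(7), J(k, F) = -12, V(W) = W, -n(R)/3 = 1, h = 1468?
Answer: 3159274976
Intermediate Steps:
n(R) = -3 (n(R) = -3*1 = -3)
j(E) = -3 + E² - 2*E (j(E) = (E² - 2*E) - 3 = -3 + E² - 2*E)
o(q) = q*(-3 + q² - 2*q) (o(q) = (-3 + q² - 2*q)*q = q*(-3 + q² - 2*q))
o(h) - 13*J(-11, 4)*91 = 1468*(-3 + 1468² - 2*1468) - 13*(-12)*91 = 1468*(-3 + 2155024 - 2936) - (-156)*91 = 1468*2152085 - 1*(-14196) = 3159260780 + 14196 = 3159274976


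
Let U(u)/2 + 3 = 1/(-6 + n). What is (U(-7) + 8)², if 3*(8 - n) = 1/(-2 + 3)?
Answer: 256/25 ≈ 10.240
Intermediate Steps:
n = 23/3 (n = 8 - 1/(3*(-2 + 3)) = 8 - ⅓/1 = 8 - ⅓*1 = 8 - ⅓ = 23/3 ≈ 7.6667)
U(u) = -24/5 (U(u) = -6 + 2/(-6 + 23/3) = -6 + 2/(5/3) = -6 + 2*(⅗) = -6 + 6/5 = -24/5)
(U(-7) + 8)² = (-24/5 + 8)² = (16/5)² = 256/25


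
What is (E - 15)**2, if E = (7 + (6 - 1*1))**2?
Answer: 16641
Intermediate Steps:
E = 144 (E = (7 + (6 - 1))**2 = (7 + 5)**2 = 12**2 = 144)
(E - 15)**2 = (144 - 15)**2 = 129**2 = 16641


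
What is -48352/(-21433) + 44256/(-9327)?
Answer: -165853248/66635197 ≈ -2.4890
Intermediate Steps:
-48352/(-21433) + 44256/(-9327) = -48352*(-1/21433) + 44256*(-1/9327) = 48352/21433 - 14752/3109 = -165853248/66635197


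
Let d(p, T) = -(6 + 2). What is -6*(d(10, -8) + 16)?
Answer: -48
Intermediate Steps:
d(p, T) = -8 (d(p, T) = -1*8 = -8)
-6*(d(10, -8) + 16) = -6*(-8 + 16) = -6*8 = -48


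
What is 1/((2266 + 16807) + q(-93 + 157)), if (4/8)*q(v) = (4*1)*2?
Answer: 1/19089 ≈ 5.2386e-5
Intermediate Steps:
q(v) = 16 (q(v) = 2*((4*1)*2) = 2*(4*2) = 2*8 = 16)
1/((2266 + 16807) + q(-93 + 157)) = 1/((2266 + 16807) + 16) = 1/(19073 + 16) = 1/19089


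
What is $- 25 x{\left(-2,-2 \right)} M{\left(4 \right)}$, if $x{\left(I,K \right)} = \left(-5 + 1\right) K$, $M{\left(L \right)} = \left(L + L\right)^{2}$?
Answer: $-12800$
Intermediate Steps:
$M{\left(L \right)} = 4 L^{2}$ ($M{\left(L \right)} = \left(2 L\right)^{2} = 4 L^{2}$)
$x{\left(I,K \right)} = - 4 K$
$- 25 x{\left(-2,-2 \right)} M{\left(4 \right)} = - 25 \left(\left(-4\right) \left(-2\right)\right) 4 \cdot 4^{2} = \left(-25\right) 8 \cdot 4 \cdot 16 = \left(-200\right) 64 = -12800$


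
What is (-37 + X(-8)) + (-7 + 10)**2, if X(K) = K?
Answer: -36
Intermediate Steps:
(-37 + X(-8)) + (-7 + 10)**2 = (-37 - 8) + (-7 + 10)**2 = -45 + 3**2 = -45 + 9 = -36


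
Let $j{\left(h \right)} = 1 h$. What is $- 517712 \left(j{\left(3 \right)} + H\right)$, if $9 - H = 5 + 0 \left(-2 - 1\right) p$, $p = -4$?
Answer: $-3623984$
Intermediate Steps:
$j{\left(h \right)} = h$
$H = 4$ ($H = 9 - \left(5 + 0 \left(-2 - 1\right) \left(-4\right)\right) = 9 - \left(5 + 0 \left(\left(-3\right) \left(-4\right)\right)\right) = 9 - \left(5 + 0 \cdot 12\right) = 9 - \left(5 + 0\right) = 9 - 5 = 4$)
$- 517712 \left(j{\left(3 \right)} + H\right) = - 517712 \left(3 + 4\right) = \left(-517712\right) 7 = -3623984$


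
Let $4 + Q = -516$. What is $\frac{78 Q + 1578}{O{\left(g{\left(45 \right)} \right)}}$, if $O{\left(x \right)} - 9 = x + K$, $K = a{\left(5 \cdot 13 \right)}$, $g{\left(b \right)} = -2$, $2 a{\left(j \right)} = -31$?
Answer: $\frac{77964}{17} \approx 4586.1$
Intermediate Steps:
$Q = -520$ ($Q = -4 - 516 = -520$)
$a{\left(j \right)} = - \frac{31}{2}$ ($a{\left(j \right)} = \frac{1}{2} \left(-31\right) = - \frac{31}{2}$)
$K = - \frac{31}{2} \approx -15.5$
$O{\left(x \right)} = - \frac{13}{2} + x$ ($O{\left(x \right)} = 9 + \left(x - \frac{31}{2}\right) = 9 + \left(- \frac{31}{2} + x\right) = - \frac{13}{2} + x$)
$\frac{78 Q + 1578}{O{\left(g{\left(45 \right)} \right)}} = \frac{78 \left(-520\right) + 1578}{- \frac{13}{2} - 2} = \frac{-40560 + 1578}{- \frac{17}{2}} = \left(-38982\right) \left(- \frac{2}{17}\right) = \frac{77964}{17}$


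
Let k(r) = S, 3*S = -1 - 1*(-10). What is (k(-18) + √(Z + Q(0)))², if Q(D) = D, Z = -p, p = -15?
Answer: (3 + √15)² ≈ 47.238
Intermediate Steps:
Z = 15 (Z = -1*(-15) = 15)
S = 3 (S = (-1 - 1*(-10))/3 = (-1 + 10)/3 = (⅓)*9 = 3)
k(r) = 3
(k(-18) + √(Z + Q(0)))² = (3 + √(15 + 0))² = (3 + √15)²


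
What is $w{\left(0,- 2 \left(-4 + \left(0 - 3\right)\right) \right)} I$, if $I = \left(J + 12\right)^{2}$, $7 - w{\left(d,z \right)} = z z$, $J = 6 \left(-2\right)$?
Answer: $0$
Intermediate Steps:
$J = -12$
$w{\left(d,z \right)} = 7 - z^{2}$ ($w{\left(d,z \right)} = 7 - z z = 7 - z^{2}$)
$I = 0$ ($I = \left(-12 + 12\right)^{2} = 0^{2} = 0$)
$w{\left(0,- 2 \left(-4 + \left(0 - 3\right)\right) \right)} I = \left(7 - \left(- 2 \left(-4 + \left(0 - 3\right)\right)\right)^{2}\right) 0 = \left(7 - \left(- 2 \left(-4 - 3\right)\right)^{2}\right) 0 = \left(7 - \left(\left(-2\right) \left(-7\right)\right)^{2}\right) 0 = \left(7 - 14^{2}\right) 0 = \left(7 - 196\right) 0 = \left(-189\right) 0 = 0$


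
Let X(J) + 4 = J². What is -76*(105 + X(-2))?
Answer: -7980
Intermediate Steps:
X(J) = -4 + J²
-76*(105 + X(-2)) = -76*(105 + (-4 + (-2)²)) = -76*(105 + (-4 + 4)) = -76*(105 + 0) = -76*105 = -7980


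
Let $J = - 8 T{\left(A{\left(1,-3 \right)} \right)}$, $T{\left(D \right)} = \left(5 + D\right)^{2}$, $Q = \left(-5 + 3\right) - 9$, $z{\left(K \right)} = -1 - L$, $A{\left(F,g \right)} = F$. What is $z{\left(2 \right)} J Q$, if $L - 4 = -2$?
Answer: $-9504$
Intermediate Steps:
$L = 2$ ($L = 4 - 2 = 2$)
$z{\left(K \right)} = -3$ ($z{\left(K \right)} = -1 - 2 = -3$)
$Q = -11$ ($Q = -2 - 9 = -11$)
$J = -288$ ($J = - 8 \left(5 + 1\right)^{2} = - 8 \cdot 6^{2} = \left(-8\right) 36 = -288$)
$z{\left(2 \right)} J Q = \left(-3\right) \left(-288\right) \left(-11\right) = 864 \left(-11\right) = -9504$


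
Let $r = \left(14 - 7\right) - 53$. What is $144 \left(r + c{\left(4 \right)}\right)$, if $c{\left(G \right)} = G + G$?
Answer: $-5472$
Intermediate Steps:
$c{\left(G \right)} = 2 G$
$r = -46$ ($r = 7 - 53 = -46$)
$144 \left(r + c{\left(4 \right)}\right) = 144 \left(-46 + 2 \cdot 4\right) = 144 \left(-46 + 8\right) = 144 \left(-38\right) = -5472$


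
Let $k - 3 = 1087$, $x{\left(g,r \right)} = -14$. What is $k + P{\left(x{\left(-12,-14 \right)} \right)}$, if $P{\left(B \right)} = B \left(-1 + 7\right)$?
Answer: $1006$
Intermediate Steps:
$k = 1090$ ($k = 3 + 1087 = 1090$)
$P{\left(B \right)} = 6 B$ ($P{\left(B \right)} = B 6 = 6 B$)
$k + P{\left(x{\left(-12,-14 \right)} \right)} = 1090 + 6 \left(-14\right) = 1090 - 84 = 1006$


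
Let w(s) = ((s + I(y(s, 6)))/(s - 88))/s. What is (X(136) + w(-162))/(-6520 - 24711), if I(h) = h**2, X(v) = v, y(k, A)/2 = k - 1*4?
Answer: -2809031/632427750 ≈ -0.0044417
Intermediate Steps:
y(k, A) = -8 + 2*k (y(k, A) = 2*(k - 1*4) = 2*(k - 4) = 2*(-4 + k) = -8 + 2*k)
w(s) = (s + (-8 + 2*s)**2)/(s*(-88 + s)) (w(s) = ((s + (-8 + 2*s)**2)/(s - 88))/s = ((s + (-8 + 2*s)**2)/(-88 + s))/s = (s + (-8 + 2*s)**2)/(s*(-88 + s)))
(X(136) + w(-162))/(-6520 - 24711) = (136 + (-162 + 4*(-4 - 162)**2)/((-162)*(-88 - 162)))/(-6520 - 24711) = (136 - 1/162*(-162 + 4*(-166)**2)/(-250))/(-31231) = (136 - 1/162*(-1/250)*(-162 + 4*27556))*(-1/31231) = (136 - 1/162*(-1/250)*(-162 + 110224))*(-1/31231) = (136 - 1/162*(-1/250)*110062)*(-1/31231) = (136 + 55031/20250)*(-1/31231) = (2809031/20250)*(-1/31231) = -2809031/632427750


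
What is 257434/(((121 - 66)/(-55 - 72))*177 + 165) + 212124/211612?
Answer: 865105966187/296785830 ≈ 2914.9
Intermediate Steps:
257434/(((121 - 66)/(-55 - 72))*177 + 165) + 212124/211612 = 257434/((55/(-127))*177 + 165) + 212124*(1/211612) = 257434/((55*(-1/127))*177 + 165) + 53031/52903 = 257434/(-55/127*177 + 165) + 53031/52903 = 257434/(-9735/127 + 165) + 53031/52903 = 257434/(11220/127) + 53031/52903 = 257434*(127/11220) + 53031/52903 = 16347059/5610 + 53031/52903 = 865105966187/296785830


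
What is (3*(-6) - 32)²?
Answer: 2500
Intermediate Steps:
(3*(-6) - 32)² = (-18 - 32)² = (-50)² = 2500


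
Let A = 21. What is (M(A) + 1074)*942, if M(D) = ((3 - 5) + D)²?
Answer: 1351770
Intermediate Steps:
M(D) = (-2 + D)²
(M(A) + 1074)*942 = ((-2 + 21)² + 1074)*942 = (19² + 1074)*942 = (361 + 1074)*942 = 1435*942 = 1351770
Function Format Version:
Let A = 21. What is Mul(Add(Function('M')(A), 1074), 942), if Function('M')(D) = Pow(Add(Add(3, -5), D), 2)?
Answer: 1351770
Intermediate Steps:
Function('M')(D) = Pow(Add(-2, D), 2)
Mul(Add(Function('M')(A), 1074), 942) = Mul(Add(Pow(Add(-2, 21), 2), 1074), 942) = Mul(Add(Pow(19, 2), 1074), 942) = Mul(Add(361, 1074), 942) = Mul(1435, 942) = 1351770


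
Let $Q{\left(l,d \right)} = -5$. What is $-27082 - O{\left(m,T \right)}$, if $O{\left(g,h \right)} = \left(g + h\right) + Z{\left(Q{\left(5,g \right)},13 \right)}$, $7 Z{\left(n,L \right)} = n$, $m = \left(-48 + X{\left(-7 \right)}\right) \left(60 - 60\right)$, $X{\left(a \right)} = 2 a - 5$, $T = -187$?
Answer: $- \frac{188260}{7} \approx -26894.0$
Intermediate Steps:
$X{\left(a \right)} = -5 + 2 a$
$m = 0$ ($m = \left(-48 + \left(-5 + 2 \left(-7\right)\right)\right) \left(60 - 60\right) = \left(-48 - 19\right) 0 = \left(-67\right) 0 = 0$)
$Z{\left(n,L \right)} = \frac{n}{7}$
$O{\left(g,h \right)} = - \frac{5}{7} + g + h$ ($O{\left(g,h \right)} = \left(g + h\right) + \frac{1}{7} \left(-5\right) = \left(g + h\right) - \frac{5}{7} = - \frac{5}{7} + g + h$)
$-27082 - O{\left(m,T \right)} = -27082 - \left(- \frac{5}{7} + 0 - 187\right) = -27082 - - \frac{1314}{7} = -27082 + \frac{1314}{7} = - \frac{188260}{7}$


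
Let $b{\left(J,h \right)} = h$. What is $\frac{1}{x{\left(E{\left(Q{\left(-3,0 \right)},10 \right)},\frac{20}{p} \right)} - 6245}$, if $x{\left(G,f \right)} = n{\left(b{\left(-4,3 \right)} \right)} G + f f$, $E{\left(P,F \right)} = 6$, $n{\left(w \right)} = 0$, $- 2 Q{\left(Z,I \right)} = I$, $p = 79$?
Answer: $- \frac{6241}{38974645} \approx -0.00016013$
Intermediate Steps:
$Q{\left(Z,I \right)} = - \frac{I}{2}$
$x{\left(G,f \right)} = f^{2}$ ($x{\left(G,f \right)} = 0 G + f f = 0 + f^{2} = f^{2}$)
$\frac{1}{x{\left(E{\left(Q{\left(-3,0 \right)},10 \right)},\frac{20}{p} \right)} - 6245} = \frac{1}{\left(\frac{20}{79}\right)^{2} - 6245} = \frac{1}{\frac{400}{6241} - 6245} = \frac{1}{- \frac{38974645}{6241}} = - \frac{6241}{38974645}$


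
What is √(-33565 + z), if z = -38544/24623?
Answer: I*√20351144378797/24623 ≈ 183.21*I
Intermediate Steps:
z = -38544/24623 (z = -38544*1/24623 = -38544/24623 ≈ -1.5654)
√(-33565 + z) = √(-33565 - 38544/24623) = √(-826509539/24623) = I*√20351144378797/24623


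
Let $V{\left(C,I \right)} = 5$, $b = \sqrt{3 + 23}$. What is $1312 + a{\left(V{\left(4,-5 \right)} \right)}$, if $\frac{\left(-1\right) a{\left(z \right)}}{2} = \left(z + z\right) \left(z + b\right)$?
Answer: $1212 - 20 \sqrt{26} \approx 1110.0$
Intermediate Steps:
$b = \sqrt{26} \approx 5.099$
$a{\left(z \right)} = - 4 z \left(z + \sqrt{26}\right)$ ($a{\left(z \right)} = - 2 \left(z + z\right) \left(z + \sqrt{26}\right) = - 2 \cdot 2 z \left(z + \sqrt{26}\right) = - 4 z \left(z + \sqrt{26}\right)$)
$1312 + a{\left(V{\left(4,-5 \right)} \right)} = 1312 - 20 \left(5 + \sqrt{26}\right) = 1312 - \left(100 + 20 \sqrt{26}\right) = 1212 - 20 \sqrt{26}$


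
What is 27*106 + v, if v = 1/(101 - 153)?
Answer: 148823/52 ≈ 2862.0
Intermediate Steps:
v = -1/52 (v = 1/(-52) = -1/52 ≈ -0.019231)
27*106 + v = 27*106 - 1/52 = 2862 - 1/52 = 148823/52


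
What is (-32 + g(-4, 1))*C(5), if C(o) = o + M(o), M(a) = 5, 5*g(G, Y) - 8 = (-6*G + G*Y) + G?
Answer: -272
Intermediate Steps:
g(G, Y) = 8/5 - G + G*Y/5 (g(G, Y) = 8/5 + ((-6*G + G*Y) + G)/5 = 8/5 + (-5*G + G*Y)/5 = 8/5 + (-G + G*Y/5) = 8/5 - G + G*Y/5)
C(o) = 5 + o (C(o) = o + 5 = 5 + o)
(-32 + g(-4, 1))*C(5) = (-32 + (8/5 - 1*(-4) + (⅕)*(-4)*1))*(5 + 5) = (-32 + (8/5 + 4 - ⅘))*10 = (-32 + 24/5)*10 = -136/5*10 = -272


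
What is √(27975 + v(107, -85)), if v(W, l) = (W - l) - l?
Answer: 2*√7063 ≈ 168.08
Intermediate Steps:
v(W, l) = W - 2*l
√(27975 + v(107, -85)) = √(27975 + (107 - 2*(-85))) = √(27975 + (107 + 170)) = √(27975 + 277) = √28252 = 2*√7063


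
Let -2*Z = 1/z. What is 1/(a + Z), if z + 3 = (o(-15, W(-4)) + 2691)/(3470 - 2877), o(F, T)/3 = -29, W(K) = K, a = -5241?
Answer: -1650/8648243 ≈ -0.00019079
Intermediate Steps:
o(F, T) = -87 (o(F, T) = 3*(-29) = -87)
z = 825/593 (z = -3 + (-87 + 2691)/(3470 - 2877) = -3 + 2604/593 = 825/593 ≈ 1.3912)
Z = -593/1650 (Z = -1/(2*825/593) = -1/2*593/825 = -593/1650 ≈ -0.35939)
1/(a + Z) = 1/(-5241 - 593/1650) = 1/(-8648243/1650) = -1650/8648243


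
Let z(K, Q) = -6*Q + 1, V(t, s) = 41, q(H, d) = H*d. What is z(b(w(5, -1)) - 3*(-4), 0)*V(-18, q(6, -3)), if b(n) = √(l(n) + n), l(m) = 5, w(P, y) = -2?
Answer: 41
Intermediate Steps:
b(n) = √(5 + n)
z(K, Q) = 1 - 6*Q
z(b(w(5, -1)) - 3*(-4), 0)*V(-18, q(6, -3)) = (1 - 6*0)*41 = (1 + 0)*41 = 1*41 = 41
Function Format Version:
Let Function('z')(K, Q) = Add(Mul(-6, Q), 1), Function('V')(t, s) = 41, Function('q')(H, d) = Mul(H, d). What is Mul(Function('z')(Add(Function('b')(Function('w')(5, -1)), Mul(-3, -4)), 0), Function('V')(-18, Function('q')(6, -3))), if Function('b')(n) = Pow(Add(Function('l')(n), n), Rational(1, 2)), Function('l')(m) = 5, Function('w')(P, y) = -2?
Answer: 41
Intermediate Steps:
Function('b')(n) = Pow(Add(5, n), Rational(1, 2))
Function('z')(K, Q) = Add(1, Mul(-6, Q))
Mul(Function('z')(Add(Function('b')(Function('w')(5, -1)), Mul(-3, -4)), 0), Function('V')(-18, Function('q')(6, -3))) = Mul(Add(1, Mul(-6, 0)), 41) = Mul(Add(1, 0), 41) = Mul(1, 41) = 41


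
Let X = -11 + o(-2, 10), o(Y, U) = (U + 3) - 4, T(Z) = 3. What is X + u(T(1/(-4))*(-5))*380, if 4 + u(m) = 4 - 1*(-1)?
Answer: 378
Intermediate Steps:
u(m) = 1 (u(m) = -4 + (4 - 1*(-1)) = -4 + (4 + 1) = -4 + 5 = 1)
o(Y, U) = -1 + U (o(Y, U) = (3 + U) - 4 = -1 + U)
X = -2 (X = -11 + (-1 + 10) = -11 + 9 = -2)
X + u(T(1/(-4))*(-5))*380 = -2 + 1*380 = -2 + 380 = 378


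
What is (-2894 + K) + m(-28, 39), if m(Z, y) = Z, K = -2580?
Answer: -5502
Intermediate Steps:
(-2894 + K) + m(-28, 39) = (-2894 - 2580) - 28 = -5474 - 28 = -5502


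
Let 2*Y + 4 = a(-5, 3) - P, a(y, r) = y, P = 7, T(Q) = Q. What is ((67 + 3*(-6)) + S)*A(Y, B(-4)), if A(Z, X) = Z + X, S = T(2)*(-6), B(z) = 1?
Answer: -259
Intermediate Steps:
Y = -8 (Y = -2 + (-5 - 1*7)/2 = -2 + (-5 - 7)/2 = -2 + (½)*(-12) = -2 - 6 = -8)
S = -12 (S = 2*(-6) = -12)
A(Z, X) = X + Z
((67 + 3*(-6)) + S)*A(Y, B(-4)) = ((67 + 3*(-6)) - 12)*(1 - 8) = ((67 - 18) - 12)*(-7) = (49 - 12)*(-7) = 37*(-7) = -259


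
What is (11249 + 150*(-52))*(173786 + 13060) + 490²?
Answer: 644671954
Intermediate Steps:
(11249 + 150*(-52))*(173786 + 13060) + 490² = (11249 - 7800)*186846 + 240100 = 3449*186846 + 240100 = 644431854 + 240100 = 644671954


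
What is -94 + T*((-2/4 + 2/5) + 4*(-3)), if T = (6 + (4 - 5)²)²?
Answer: -6869/10 ≈ -686.90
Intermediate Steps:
T = 49 (T = (6 + (-1)²)² = (6 + 1)² = 7² = 49)
-94 + T*((-2/4 + 2/5) + 4*(-3)) = -94 + 49*((-2/4 + 2/5) + 4*(-3)) = -94 + 49*((-2*¼ + 2*(⅕)) - 12) = -94 + 49*((-½ + ⅖) - 12) = -94 + 49*(-⅒ - 12) = -94 + 49*(-121/10) = -94 - 5929/10 = -6869/10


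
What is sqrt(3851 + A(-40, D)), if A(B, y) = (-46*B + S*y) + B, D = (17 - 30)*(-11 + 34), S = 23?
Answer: I*sqrt(1226) ≈ 35.014*I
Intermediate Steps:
D = -299 (D = -13*23 = -299)
A(B, y) = -45*B + 23*y (A(B, y) = (-46*B + 23*y) + B = -45*B + 23*y)
sqrt(3851 + A(-40, D)) = sqrt(3851 + (-45*(-40) + 23*(-299))) = sqrt(3851 + (1800 - 6877)) = sqrt(3851 - 5077) = sqrt(-1226) = I*sqrt(1226)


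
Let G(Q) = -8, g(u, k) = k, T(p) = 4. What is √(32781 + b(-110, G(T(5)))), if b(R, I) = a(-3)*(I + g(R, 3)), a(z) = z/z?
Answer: 2*√8194 ≈ 181.04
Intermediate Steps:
a(z) = 1
b(R, I) = 3 + I (b(R, I) = 1*(I + 3) = 1*(3 + I) = 3 + I)
√(32781 + b(-110, G(T(5)))) = √(32781 + (3 - 8)) = √(32781 - 5) = √32776 = 2*√8194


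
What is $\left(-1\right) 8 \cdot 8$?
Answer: $-64$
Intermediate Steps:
$\left(-1\right) 8 \cdot 8 = \left(-8\right) 8 = -64$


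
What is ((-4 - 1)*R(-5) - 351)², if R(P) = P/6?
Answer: 4330561/36 ≈ 1.2029e+5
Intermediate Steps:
R(P) = P/6 (R(P) = P*(⅙) = P/6)
((-4 - 1)*R(-5) - 351)² = ((-4 - 1)*((⅙)*(-5)) - 351)² = (-5*(-⅚) - 351)² = (25/6 - 351)² = (-2081/6)² = 4330561/36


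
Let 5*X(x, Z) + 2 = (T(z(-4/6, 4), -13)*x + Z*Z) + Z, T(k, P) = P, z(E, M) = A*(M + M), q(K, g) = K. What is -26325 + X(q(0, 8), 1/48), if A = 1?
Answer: -303268559/11520 ≈ -26325.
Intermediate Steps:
z(E, M) = 2*M (z(E, M) = 1*(M + M) = 1*(2*M) = 2*M)
X(x, Z) = -⅖ - 13*x/5 + Z/5 + Z²/5 (X(x, Z) = -⅖ + ((-13*x + Z*Z) + Z)/5 = -⅖ + ((-13*x + Z²) + Z)/5 = -⅖ + ((Z² - 13*x) + Z)/5 = -⅖ + (Z + Z² - 13*x)/5 = -⅖ + (-13*x/5 + Z/5 + Z²/5) = -⅖ - 13*x/5 + Z/5 + Z²/5)
-26325 + X(q(0, 8), 1/48) = -26325 + (-⅖ - 13/5*0 + (⅕)/48 + (1/48)²/5) = -26325 + (-⅖ + 0 + (⅕)*(1/48) + (1/48)²/5) = -26325 + (-⅖ + 0 + 1/240 + (⅕)*(1/2304)) = -26325 + (-⅖ + 0 + 1/240 + 1/11520) = -26325 - 4559/11520 = -303268559/11520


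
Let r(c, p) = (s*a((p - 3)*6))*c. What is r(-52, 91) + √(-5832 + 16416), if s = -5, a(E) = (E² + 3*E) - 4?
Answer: 72894640 + 42*√6 ≈ 7.2895e+7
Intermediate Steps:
a(E) = -4 + E² + 3*E
r(c, p) = c*(290 - 90*p - 5*(-18 + 6*p)²) (r(c, p) = (-5*(-4 + ((p - 3)*6)² + 3*((p - 3)*6)))*c = (-5*(-4 + ((-3 + p)*6)² + 3*((-3 + p)*6)))*c = (-5*(-4 + (-18 + 6*p)² + 3*(-18 + 6*p)))*c = (-5*(-4 + (-18 + 6*p)² + (-54 + 18*p)))*c = (-5*(-58 + (-18 + 6*p)² + 18*p))*c = (290 - 90*p - 5*(-18 + 6*p)²)*c = c*(290 - 90*p - 5*(-18 + 6*p)²))
r(-52, 91) + √(-5832 + 16416) = 10*(-52)*(-133 - 18*91² + 99*91) + √(-5832 + 16416) = 10*(-52)*(-133 - 18*8281 + 9009) + √10584 = 10*(-52)*(-133 - 149058 + 9009) + 42*√6 = 10*(-52)*(-140182) + 42*√6 = 72894640 + 42*√6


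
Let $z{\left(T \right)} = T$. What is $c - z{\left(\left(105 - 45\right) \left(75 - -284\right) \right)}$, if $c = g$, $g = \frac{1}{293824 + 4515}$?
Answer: $- \frac{6426222059}{298339} \approx -21540.0$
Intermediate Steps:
$g = \frac{1}{298339} \approx 3.3519 \cdot 10^{-6}$
$c = \frac{1}{298339} \approx 3.3519 \cdot 10^{-6}$
$c - z{\left(\left(105 - 45\right) \left(75 - -284\right) \right)} = \frac{1}{298339} - \left(105 - 45\right) \left(75 - -284\right) = \frac{1}{298339} - 60 \left(75 + 284\right) = \frac{1}{298339} - 60 \cdot 359 = \frac{1}{298339} - 21540 = - \frac{6426222059}{298339}$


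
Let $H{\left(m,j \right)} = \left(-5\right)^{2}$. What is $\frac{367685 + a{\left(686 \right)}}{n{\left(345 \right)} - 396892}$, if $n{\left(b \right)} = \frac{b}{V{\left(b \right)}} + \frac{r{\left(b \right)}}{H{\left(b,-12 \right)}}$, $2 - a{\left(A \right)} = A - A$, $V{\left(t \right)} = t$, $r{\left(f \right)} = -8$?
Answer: $- \frac{9192175}{9922283} \approx -0.92642$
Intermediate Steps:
$H{\left(m,j \right)} = 25$
$a{\left(A \right)} = 2$ ($a{\left(A \right)} = 2 - \left(A - A\right) = 2 - 0 = 2 + 0 = 2$)
$n{\left(b \right)} = \frac{17}{25}$ ($n{\left(b \right)} = \frac{b}{b} - \frac{8}{25} = 1 - \frac{8}{25} = \frac{17}{25}$)
$\frac{367685 + a{\left(686 \right)}}{n{\left(345 \right)} - 396892} = \frac{367685 + 2}{\frac{17}{25} - 396892} = \frac{367687}{- \frac{9922283}{25}} = 367687 \left(- \frac{25}{9922283}\right) = - \frac{9192175}{9922283}$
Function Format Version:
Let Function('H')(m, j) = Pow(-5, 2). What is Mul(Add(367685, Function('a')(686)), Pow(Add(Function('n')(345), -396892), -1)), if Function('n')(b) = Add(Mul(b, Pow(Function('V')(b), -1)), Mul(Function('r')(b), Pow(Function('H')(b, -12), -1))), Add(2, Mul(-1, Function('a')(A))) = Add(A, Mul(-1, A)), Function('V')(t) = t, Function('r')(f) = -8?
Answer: Rational(-9192175, 9922283) ≈ -0.92642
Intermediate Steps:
Function('H')(m, j) = 25
Function('a')(A) = 2 (Function('a')(A) = Add(2, Mul(-1, Add(A, Mul(-1, A)))) = Add(2, Mul(-1, 0)) = Add(2, 0) = 2)
Function('n')(b) = Rational(17, 25) (Function('n')(b) = Add(Mul(b, Pow(b, -1)), Mul(-8, Pow(25, -1))) = Add(1, Mul(-8, Rational(1, 25))) = Add(1, Rational(-8, 25)) = Rational(17, 25))
Mul(Add(367685, Function('a')(686)), Pow(Add(Function('n')(345), -396892), -1)) = Mul(Add(367685, 2), Pow(Add(Rational(17, 25), -396892), -1)) = Mul(367687, Pow(Rational(-9922283, 25), -1)) = Mul(367687, Rational(-25, 9922283)) = Rational(-9192175, 9922283)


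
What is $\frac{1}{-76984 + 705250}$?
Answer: $\frac{1}{628266} \approx 1.5917 \cdot 10^{-6}$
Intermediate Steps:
$\frac{1}{-76984 + 705250} = \frac{1}{628266}$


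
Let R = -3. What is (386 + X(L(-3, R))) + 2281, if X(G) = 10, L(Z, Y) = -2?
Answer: 2677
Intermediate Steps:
(386 + X(L(-3, R))) + 2281 = (386 + 10) + 2281 = 396 + 2281 = 2677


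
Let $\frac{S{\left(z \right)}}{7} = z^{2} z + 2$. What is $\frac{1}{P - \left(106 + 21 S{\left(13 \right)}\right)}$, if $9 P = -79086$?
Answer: $- \frac{3}{996439} \approx -3.0107 \cdot 10^{-6}$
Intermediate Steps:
$P = - \frac{26362}{3}$ ($P = \frac{1}{9} \left(-79086\right) = - \frac{26362}{3} \approx -8787.3$)
$S{\left(z \right)} = 14 + 7 z^{3}$ ($S{\left(z \right)} = 7 \left(z^{2} z + 2\right) = 7 \left(z^{3} + 2\right) = 7 \left(2 + z^{3}\right) = 14 + 7 z^{3}$)
$\frac{1}{P - \left(106 + 21 S{\left(13 \right)}\right)} = \frac{1}{- \frac{26362}{3} - \left(106 + 21 \left(14 + 7 \cdot 13^{3}\right)\right)} = \frac{1}{- \frac{26362}{3} - \left(106 + 21 \left(14 + 7 \cdot 2197\right)\right)} = \frac{1}{- \frac{26362}{3} - \left(106 + 21 \left(14 + 15379\right)\right)} = \frac{1}{- \frac{26362}{3} - 323359} = \frac{1}{- \frac{996439}{3}} = - \frac{3}{996439}$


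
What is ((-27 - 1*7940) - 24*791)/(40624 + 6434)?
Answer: -26951/47058 ≈ -0.57272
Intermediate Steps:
((-27 - 1*7940) - 24*791)/(40624 + 6434) = ((-27 - 7940) - 18984)/47058 = (-7967 - 18984)*(1/47058) = -26951*1/47058 = -26951/47058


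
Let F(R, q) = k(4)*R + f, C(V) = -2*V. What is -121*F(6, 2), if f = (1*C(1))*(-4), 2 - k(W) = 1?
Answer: -1694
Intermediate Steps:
k(W) = 1 (k(W) = 2 - 1*1 = 2 - 1 = 1)
f = 8 (f = (1*(-2*1))*(-4) = (1*(-2))*(-4) = -2*(-4) = 8)
F(R, q) = 8 + R (F(R, q) = 1*R + 8 = R + 8 = 8 + R)
-121*F(6, 2) = -121*(8 + 6) = -121*14 = -1694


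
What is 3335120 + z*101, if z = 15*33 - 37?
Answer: 3381378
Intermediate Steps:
z = 458 (z = 495 - 37 = 458)
3335120 + z*101 = 3335120 + 458*101 = 3335120 + 46258 = 3381378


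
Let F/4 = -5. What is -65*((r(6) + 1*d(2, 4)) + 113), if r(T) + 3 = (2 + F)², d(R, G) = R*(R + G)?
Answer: -28990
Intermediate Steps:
F = -20 (F = 4*(-5) = -20)
d(R, G) = R*(G + R)
r(T) = 321 (r(T) = -3 + (2 - 20)² = -3 + (-18)² = -3 + 324 = 321)
-65*((r(6) + 1*d(2, 4)) + 113) = -65*((321 + 1*(2*(4 + 2))) + 113) = -65*((321 + 1*(2*6)) + 113) = -65*((321 + 1*12) + 113) = -65*((321 + 12) + 113) = -65*(333 + 113) = -65*446 = -28990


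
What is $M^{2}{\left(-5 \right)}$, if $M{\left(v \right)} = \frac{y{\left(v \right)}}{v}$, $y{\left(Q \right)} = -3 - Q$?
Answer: $\frac{4}{25} \approx 0.16$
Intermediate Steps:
$M{\left(v \right)} = \frac{-3 - v}{v}$
$M^{2}{\left(-5 \right)} = \left(\frac{-3 - -5}{-5}\right)^{2} = \left(- \frac{-3 + 5}{5}\right)^{2} = \left(\left(- \frac{1}{5}\right) 2\right)^{2} = \left(- \frac{2}{5}\right)^{2} = \frac{4}{25}$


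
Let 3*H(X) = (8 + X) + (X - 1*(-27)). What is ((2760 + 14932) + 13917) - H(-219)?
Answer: 95230/3 ≈ 31743.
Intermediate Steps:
H(X) = 35/3 + 2*X/3 (H(X) = ((8 + X) + (X - 1*(-27)))/3 = ((8 + X) + (X + 27))/3 = ((8 + X) + (27 + X))/3 = (35 + 2*X)/3 = 35/3 + 2*X/3)
((2760 + 14932) + 13917) - H(-219) = ((2760 + 14932) + 13917) - (35/3 + (⅔)*(-219)) = (17692 + 13917) - (35/3 - 146) = 31609 - 1*(-403/3) = 31609 + 403/3 = 95230/3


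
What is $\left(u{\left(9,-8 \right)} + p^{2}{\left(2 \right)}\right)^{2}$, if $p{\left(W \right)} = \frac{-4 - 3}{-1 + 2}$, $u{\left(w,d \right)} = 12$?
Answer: $3721$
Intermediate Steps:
$p{\left(W \right)} = -7$ ($p{\left(W \right)} = - \frac{7}{1} = \left(-7\right) 1 = -7$)
$\left(u{\left(9,-8 \right)} + p^{2}{\left(2 \right)}\right)^{2} = \left(12 + \left(-7\right)^{2}\right)^{2} = \left(12 + 49\right)^{2} = 61^{2} = 3721$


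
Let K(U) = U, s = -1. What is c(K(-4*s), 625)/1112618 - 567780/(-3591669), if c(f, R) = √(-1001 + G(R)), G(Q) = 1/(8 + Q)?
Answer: 189260/1197223 + 2*I*√25068066/352143597 ≈ 0.15808 + 2.8436e-5*I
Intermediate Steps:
c(f, R) = √(-1001 + 1/(8 + R))
c(K(-4*s), 625)/1112618 - 567780/(-3591669) = √((-8007 - 1001*625)/(8 + 625))/1112618 - 567780/(-3591669) = √((-8007 - 625625)/633)*(1/1112618) - 567780*(-1/3591669) = √((1/633)*(-633632))*(1/1112618) + 189260/1197223 = √(-633632/633)*(1/1112618) + 189260/1197223 = (4*I*√25068066/633)*(1/1112618) + 189260/1197223 = 2*I*√25068066/352143597 + 189260/1197223 = 189260/1197223 + 2*I*√25068066/352143597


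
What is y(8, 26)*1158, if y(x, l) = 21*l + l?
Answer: 662376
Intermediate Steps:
y(x, l) = 22*l
y(8, 26)*1158 = (22*26)*1158 = 572*1158 = 662376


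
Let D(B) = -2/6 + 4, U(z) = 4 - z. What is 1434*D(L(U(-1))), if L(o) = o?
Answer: 5258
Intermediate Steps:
D(B) = 11/3 (D(B) = (⅙)*(-2) + 4 = -⅓ + 4 = 11/3)
1434*D(L(U(-1))) = 1434*(11/3) = 5258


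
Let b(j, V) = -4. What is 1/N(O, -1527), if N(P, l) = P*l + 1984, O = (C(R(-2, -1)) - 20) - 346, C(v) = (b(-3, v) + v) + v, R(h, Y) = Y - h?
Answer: 1/563920 ≈ 1.7733e-6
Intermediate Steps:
C(v) = -4 + 2*v (C(v) = (-4 + v) + v = -4 + 2*v)
O = -368 (O = ((-4 + 2*(-1 - 1*(-2))) - 20) - 346 = ((-4 + 2*(-1 + 2)) - 20) - 346 = ((-4 + 2*1) - 20) - 346 = ((-4 + 2) - 20) - 346 = (-2 - 20) - 346 = -22 - 346 = -368)
N(P, l) = 1984 + P*l
1/N(O, -1527) = 1/(1984 - 368*(-1527)) = 1/(1984 + 561936) = 1/563920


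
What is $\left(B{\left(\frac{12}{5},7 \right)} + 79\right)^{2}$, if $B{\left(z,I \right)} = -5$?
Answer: $5476$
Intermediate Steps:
$\left(B{\left(\frac{12}{5},7 \right)} + 79\right)^{2} = \left(-5 + 79\right)^{2} = 74^{2} = 5476$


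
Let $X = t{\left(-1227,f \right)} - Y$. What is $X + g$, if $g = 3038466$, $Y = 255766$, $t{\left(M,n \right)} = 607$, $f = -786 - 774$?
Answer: $2783307$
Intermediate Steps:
$f = -1560$ ($f = -786 - 774 = -1560$)
$X = -255159$ ($X = 607 - 255766 = -255159$)
$X + g = -255159 + 3038466 = 2783307$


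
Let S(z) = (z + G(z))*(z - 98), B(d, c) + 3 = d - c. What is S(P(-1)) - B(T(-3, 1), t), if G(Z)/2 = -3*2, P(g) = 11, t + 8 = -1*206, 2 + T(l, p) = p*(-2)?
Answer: -120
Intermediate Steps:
T(l, p) = -2 - 2*p (T(l, p) = -2 + p*(-2) = -2 - 2*p)
t = -214 (t = -8 - 1*206 = -8 - 206 = -214)
G(Z) = -12 (G(Z) = 2*(-3*2) = 2*(-6) = -12)
B(d, c) = -3 + d - c (B(d, c) = -3 + (d - c) = -3 + d - c)
S(z) = (-98 + z)*(-12 + z) (S(z) = (z - 12)*(z - 98) = (-12 + z)*(-98 + z) = (-98 + z)*(-12 + z))
S(P(-1)) - B(T(-3, 1), t) = (1176 + 11² - 110*11) - (-3 + (-2 - 2*1) - 1*(-214)) = (1176 + 121 - 1210) - (-3 + (-2 - 2) + 214) = 87 - (-3 - 4 + 214) = 87 - 1*207 = 87 - 207 = -120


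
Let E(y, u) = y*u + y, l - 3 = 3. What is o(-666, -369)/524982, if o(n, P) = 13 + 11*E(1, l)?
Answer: 15/87497 ≈ 0.00017143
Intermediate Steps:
l = 6 (l = 3 + 3 = 6)
E(y, u) = y + u*y (E(y, u) = u*y + y = y + u*y)
o(n, P) = 90 (o(n, P) = 13 + 11*(1*(1 + 6)) = 13 + 11*(1*7) = 13 + 11*7 = 13 + 77 = 90)
o(-666, -369)/524982 = 90/524982 = 90*(1/524982) = 15/87497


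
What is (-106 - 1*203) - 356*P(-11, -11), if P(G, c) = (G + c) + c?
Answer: 11439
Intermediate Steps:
P(G, c) = G + 2*c
(-106 - 1*203) - 356*P(-11, -11) = (-106 - 1*203) - 356*(-11 + 2*(-11)) = (-106 - 203) - 356*(-11 - 22) = -309 - 356*(-33) = -309 + 11748 = 11439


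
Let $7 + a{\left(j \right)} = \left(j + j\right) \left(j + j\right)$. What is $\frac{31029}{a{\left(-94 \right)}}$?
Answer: $\frac{10343}{11779} \approx 0.87809$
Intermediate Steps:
$a{\left(j \right)} = -7 + 4 j^{2}$ ($a{\left(j \right)} = -7 + \left(j + j\right) \left(j + j\right) = -7 + 2 j 2 j = -7 + 4 j^{2}$)
$\frac{31029}{a{\left(-94 \right)}} = \frac{31029}{-7 + 4 \left(-94\right)^{2}} = \frac{31029}{-7 + 4 \cdot 8836} = \frac{31029}{-7 + 35344} = \frac{31029}{35337} = 31029 \cdot \frac{1}{35337} = \frac{10343}{11779}$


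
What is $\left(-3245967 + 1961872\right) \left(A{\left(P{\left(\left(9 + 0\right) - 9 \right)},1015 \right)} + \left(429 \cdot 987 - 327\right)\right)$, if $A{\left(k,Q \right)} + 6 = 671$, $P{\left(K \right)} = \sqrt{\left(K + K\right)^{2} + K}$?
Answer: $-544149381295$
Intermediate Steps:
$P{\left(K \right)} = \sqrt{K + 4 K^{2}}$ ($P{\left(K \right)} = \sqrt{\left(2 K\right)^{2} + K} = \sqrt{4 K^{2} + K} = \sqrt{K + 4 K^{2}}$)
$A{\left(k,Q \right)} = 665$ ($A{\left(k,Q \right)} = -6 + 671 = 665$)
$\left(-3245967 + 1961872\right) \left(A{\left(P{\left(\left(9 + 0\right) - 9 \right)},1015 \right)} + \left(429 \cdot 987 - 327\right)\right) = \left(-3245967 + 1961872\right) \left(665 + \left(429 \cdot 987 - 327\right)\right) = - 1284095 \left(665 + \left(423423 - 327\right)\right) = - 1284095 \left(665 + 423096\right) = \left(-1284095\right) 423761 = -544149381295$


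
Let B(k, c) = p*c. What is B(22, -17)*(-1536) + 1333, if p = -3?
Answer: -77003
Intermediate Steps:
B(k, c) = -3*c
B(22, -17)*(-1536) + 1333 = -3*(-17)*(-1536) + 1333 = 51*(-1536) + 1333 = -78336 + 1333 = -77003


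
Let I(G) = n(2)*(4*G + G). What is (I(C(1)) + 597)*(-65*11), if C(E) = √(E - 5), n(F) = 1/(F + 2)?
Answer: -426855 - 3575*I/2 ≈ -4.2686e+5 - 1787.5*I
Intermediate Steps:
n(F) = 1/(2 + F)
C(E) = √(-5 + E)
I(G) = 5*G/4 (I(G) = (4*G + G)/(2 + 2) = (5*G)/4 = 5*G/4)
(I(C(1)) + 597)*(-65*11) = (5*√(-5 + 1)/4 + 597)*(-65*11) = (5*√(-4)/4 + 597)*(-715) = (5*(2*I)/4 + 597)*(-715) = (5*I/2 + 597)*(-715) = (597 + 5*I/2)*(-715) = -426855 - 3575*I/2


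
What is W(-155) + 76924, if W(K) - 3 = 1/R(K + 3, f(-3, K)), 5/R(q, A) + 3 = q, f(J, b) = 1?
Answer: 76896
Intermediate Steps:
R(q, A) = 5/(-3 + q)
W(K) = 3 + K/5 (W(K) = 3 + 1/(5/(-3 + (K + 3))) = 3 + 1/(5/(-3 + (3 + K))) = 3 + 1/(5/K) = 3 + K/5)
W(-155) + 76924 = (3 + (⅕)*(-155)) + 76924 = (3 - 31) + 76924 = -28 + 76924 = 76896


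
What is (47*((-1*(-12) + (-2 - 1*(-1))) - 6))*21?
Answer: 4935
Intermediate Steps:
(47*((-1*(-12) + (-2 - 1*(-1))) - 6))*21 = (47*((12 + (-2 + 1)) - 6))*21 = (47*((12 - 1) - 6))*21 = (47*(11 - 6))*21 = (47*5)*21 = 235*21 = 4935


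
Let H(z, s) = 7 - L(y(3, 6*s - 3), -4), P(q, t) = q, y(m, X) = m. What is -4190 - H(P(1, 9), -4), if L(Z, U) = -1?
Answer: -4198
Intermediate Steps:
H(z, s) = 8 (H(z, s) = 7 - 1*(-1) = 7 + 1 = 8)
-4190 - H(P(1, 9), -4) = -4190 - 1*8 = -4190 - 8 = -4198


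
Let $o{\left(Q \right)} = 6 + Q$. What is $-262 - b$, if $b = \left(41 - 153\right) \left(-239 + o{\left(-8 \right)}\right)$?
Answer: $-27254$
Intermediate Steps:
$b = 26992$ ($b = \left(41 - 153\right) \left(-239 + \left(6 - 8\right)\right) = - 112 \left(-239 - 2\right) = \left(-112\right) \left(-241\right) = 26992$)
$-262 - b = -262 - 26992 = -27254$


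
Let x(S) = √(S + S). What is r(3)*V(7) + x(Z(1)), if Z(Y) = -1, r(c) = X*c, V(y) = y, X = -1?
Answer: -21 + I*√2 ≈ -21.0 + 1.4142*I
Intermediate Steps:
r(c) = -c
x(S) = √2*√S (x(S) = √(2*S) = √2*√S)
r(3)*V(7) + x(Z(1)) = -1*3*7 + √2*√(-1) = -3*7 + √2*I = -21 + I*√2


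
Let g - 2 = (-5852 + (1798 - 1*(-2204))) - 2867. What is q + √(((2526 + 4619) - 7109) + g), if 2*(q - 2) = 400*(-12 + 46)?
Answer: 6802 + I*√4679 ≈ 6802.0 + 68.403*I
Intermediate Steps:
g = -4715 (g = 2 + ((-5852 + (1798 - 1*(-2204))) - 2867) = 2 + ((-5852 + (1798 + 2204)) - 2867) = 2 + ((-5852 + 4002) - 2867) = 2 + (-1850 - 2867) = 2 - 4717 = -4715)
q = 6802 (q = 2 + (400*(-12 + 46))/2 = 2 + (400*34)/2 = 2 + (½)*13600 = 2 + 6800 = 6802)
q + √(((2526 + 4619) - 7109) + g) = 6802 + √(((2526 + 4619) - 7109) - 4715) = 6802 + √((7145 - 7109) - 4715) = 6802 + √(36 - 4715) = 6802 + √(-4679) = 6802 + I*√4679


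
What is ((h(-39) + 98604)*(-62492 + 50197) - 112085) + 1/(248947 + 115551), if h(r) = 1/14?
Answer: -1546773507311619/1275743 ≈ -1.2124e+9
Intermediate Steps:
h(r) = 1/14
((h(-39) + 98604)*(-62492 + 50197) - 112085) + 1/(248947 + 115551) = ((1/14 + 98604)*(-62492 + 50197) - 112085) + 1/(248947 + 115551) = ((1380457/14)*(-12295) - 112085) + 1/364498 = (-16972718815/14 - 112085) + 1/364498 = -16974288005/14 + 1/364498 = -1546773507311619/1275743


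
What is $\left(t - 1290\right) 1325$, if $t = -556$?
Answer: $-2445950$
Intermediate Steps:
$\left(t - 1290\right) 1325 = \left(-556 - 1290\right) 1325 = \left(-1846\right) 1325 = -2445950$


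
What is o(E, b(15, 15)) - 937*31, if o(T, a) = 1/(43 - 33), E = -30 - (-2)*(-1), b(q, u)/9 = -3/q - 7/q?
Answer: -290469/10 ≈ -29047.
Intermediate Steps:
b(q, u) = -90/q (b(q, u) = 9*(-3/q - 7/q) = 9*(-10/q) = -90/q)
E = -32 (E = -30 - 1*2 = -30 - 2 = -32)
o(T, a) = ⅒ (o(T, a) = 1/10 = ⅒)
o(E, b(15, 15)) - 937*31 = ⅒ - 937*31 = ⅒ - 1*29047 = ⅒ - 29047 = -290469/10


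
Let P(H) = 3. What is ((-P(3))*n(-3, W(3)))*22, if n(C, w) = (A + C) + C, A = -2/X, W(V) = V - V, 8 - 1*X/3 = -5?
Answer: 5192/13 ≈ 399.38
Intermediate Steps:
X = 39 (X = 24 - 3*(-5) = 24 + 15 = 39)
W(V) = 0
A = -2/39 ≈ -0.051282
n(C, w) = -2/39 + 2*C (n(C, w) = (-2/39 + C) + C = -2/39 + 2*C)
((-P(3))*n(-3, W(3)))*22 = ((-1*3)*(-2/39 + 2*(-3)))*22 = -3*(-2/39 - 6)*22 = -3*(-236/39)*22 = (236/13)*22 = 5192/13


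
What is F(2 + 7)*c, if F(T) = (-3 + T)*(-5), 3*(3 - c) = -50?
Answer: -590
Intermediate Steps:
c = 59/3 (c = 3 - 1/3*(-50) = 3 + 50/3 = 59/3 ≈ 19.667)
F(T) = 15 - 5*T
F(2 + 7)*c = (15 - 5*(2 + 7))*(59/3) = (15 - 5*9)*(59/3) = (15 - 45)*(59/3) = -30*59/3 = -590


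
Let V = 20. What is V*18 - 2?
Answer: 358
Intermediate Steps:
V*18 - 2 = 20*18 - 2 = 360 - 2 = 358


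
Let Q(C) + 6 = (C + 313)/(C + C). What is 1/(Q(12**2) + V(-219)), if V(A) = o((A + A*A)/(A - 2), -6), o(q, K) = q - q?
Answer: -288/1271 ≈ -0.22659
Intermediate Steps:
o(q, K) = 0
V(A) = 0
Q(C) = -6 + (313 + C)/(2*C) (Q(C) = -6 + (C + 313)/(C + C) = -6 + (313 + C)/((2*C)) = -6 + (313 + C)*(1/(2*C)) = -6 + (313 + C)/(2*C))
1/(Q(12**2) + V(-219)) = 1/((313 - 11*12**2)/(2*(12**2)) + 0) = 1/((1/2)*(313 - 11*144)/144 + 0) = 1/((1/2)*(1/144)*(313 - 1584) + 0) = 1/((1/2)*(1/144)*(-1271) + 0) = 1/(-1271/288 + 0) = 1/(-1271/288) = -288/1271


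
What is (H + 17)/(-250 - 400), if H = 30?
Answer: -47/650 ≈ -0.072308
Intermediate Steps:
(H + 17)/(-250 - 400) = (30 + 17)/(-250 - 400) = 47/(-650) = 47*(-1/650) = -47/650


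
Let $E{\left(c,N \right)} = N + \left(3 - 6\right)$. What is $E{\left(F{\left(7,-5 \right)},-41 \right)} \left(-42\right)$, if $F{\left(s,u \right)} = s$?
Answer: $1848$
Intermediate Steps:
$E{\left(c,N \right)} = -3 + N$ ($E{\left(c,N \right)} = N + \left(3 - 6\right) = N - 3 = -3 + N$)
$E{\left(F{\left(7,-5 \right)},-41 \right)} \left(-42\right) = \left(-3 - 41\right) \left(-42\right) = \left(-44\right) \left(-42\right) = 1848$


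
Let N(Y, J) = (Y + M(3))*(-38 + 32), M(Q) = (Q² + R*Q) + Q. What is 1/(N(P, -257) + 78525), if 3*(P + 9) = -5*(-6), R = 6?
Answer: 1/78339 ≈ 1.2765e-5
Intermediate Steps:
P = 1 (P = -9 + (-5*(-6))/3 = -9 + (⅓)*30 = -9 + 10 = 1)
M(Q) = Q² + 7*Q (M(Q) = (Q² + 6*Q) + Q = Q² + 7*Q)
N(Y, J) = -180 - 6*Y (N(Y, J) = (Y + 3*(7 + 3))*(-38 + 32) = (Y + 3*10)*(-6) = (Y + 30)*(-6) = (30 + Y)*(-6) = -180 - 6*Y)
1/(N(P, -257) + 78525) = 1/((-180 - 6*1) + 78525) = 1/((-180 - 6) + 78525) = 1/(-186 + 78525) = 1/78339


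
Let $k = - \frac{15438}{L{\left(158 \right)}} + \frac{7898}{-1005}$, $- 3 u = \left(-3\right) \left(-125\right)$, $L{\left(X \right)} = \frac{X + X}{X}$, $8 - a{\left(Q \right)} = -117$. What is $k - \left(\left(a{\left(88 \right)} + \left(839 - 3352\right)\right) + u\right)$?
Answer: $- \frac{5239928}{1005} \approx -5213.9$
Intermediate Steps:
$a{\left(Q \right)} = 125$ ($a{\left(Q \right)} = 8 - -117 = 8 + 117 = 125$)
$L{\left(X \right)} = 2$ ($L{\left(X \right)} = \frac{2 X}{X} = 2$)
$u = -125$ ($u = - \frac{\left(-3\right) \left(-125\right)}{3} = \left(- \frac{1}{3}\right) 375 = -125$)
$k = - \frac{7765493}{1005}$ ($k = - \frac{15438}{2} + \frac{7898}{-1005} = \left(-15438\right) \frac{1}{2} + 7898 \left(- \frac{1}{1005}\right) = -7719 - \frac{7898}{1005} = - \frac{7765493}{1005} \approx -7726.9$)
$k - \left(\left(a{\left(88 \right)} + \left(839 - 3352\right)\right) + u\right) = - \frac{7765493}{1005} - \left(\left(125 + \left(839 - 3352\right)\right) - 125\right) = - \frac{7765493}{1005} - \left(\left(125 - 2513\right) - 125\right) = - \frac{7765493}{1005} - \left(-2388 - 125\right) = - \frac{7765493}{1005} - -2513 = - \frac{7765493}{1005} + 2513 = - \frac{5239928}{1005}$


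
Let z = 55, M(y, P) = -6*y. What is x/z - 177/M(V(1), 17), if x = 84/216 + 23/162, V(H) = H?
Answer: 262931/8910 ≈ 29.510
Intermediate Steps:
x = 43/81 (x = 84*(1/216) + 23*(1/162) = 7/18 + 23/162 = 43/81 ≈ 0.53086)
x/z - 177/M(V(1), 17) = (43/81)/55 - 177/((-6*1)) = (43/81)*(1/55) - 177/(-6) = 43/4455 - 177*(-⅙) = 43/4455 + 59/2 = 262931/8910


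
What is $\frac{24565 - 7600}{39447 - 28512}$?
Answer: $\frac{377}{243} \approx 1.5514$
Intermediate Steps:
$\frac{24565 - 7600}{39447 - 28512} = \frac{16965}{39447 - 28512} = \frac{16965}{10935} = 16965 \cdot \frac{1}{10935} = \frac{377}{243}$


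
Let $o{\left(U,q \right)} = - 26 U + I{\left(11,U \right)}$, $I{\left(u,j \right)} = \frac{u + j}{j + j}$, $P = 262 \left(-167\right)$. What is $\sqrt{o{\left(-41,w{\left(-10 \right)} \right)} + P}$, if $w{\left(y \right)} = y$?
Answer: $\frac{i \sqrt{71757913}}{41} \approx 206.61 i$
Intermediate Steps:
$P = -43754$
$I{\left(u,j \right)} = \frac{j + u}{2 j}$
$o{\left(U,q \right)} = - 26 U + \frac{11 + U}{2 U}$ ($o{\left(U,q \right)} = - 26 U + \frac{U + 11}{2 U} = - 26 U + \frac{11 + U}{2 U}$)
$\sqrt{o{\left(-41,w{\left(-10 \right)} \right)} + P} = \sqrt{\frac{11 - 41 - 52 \left(-41\right)^{2}}{2 \left(-41\right)} - 43754} = \sqrt{\frac{1}{2} \left(- \frac{1}{41}\right) \left(11 - 41 - 87412\right) - 43754} = \sqrt{\frac{1}{2} \left(- \frac{1}{41}\right) \left(-87442\right) - 43754} = \sqrt{\frac{43721}{41} - 43754} = \sqrt{- \frac{1750193}{41}} = \frac{i \sqrt{71757913}}{41}$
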